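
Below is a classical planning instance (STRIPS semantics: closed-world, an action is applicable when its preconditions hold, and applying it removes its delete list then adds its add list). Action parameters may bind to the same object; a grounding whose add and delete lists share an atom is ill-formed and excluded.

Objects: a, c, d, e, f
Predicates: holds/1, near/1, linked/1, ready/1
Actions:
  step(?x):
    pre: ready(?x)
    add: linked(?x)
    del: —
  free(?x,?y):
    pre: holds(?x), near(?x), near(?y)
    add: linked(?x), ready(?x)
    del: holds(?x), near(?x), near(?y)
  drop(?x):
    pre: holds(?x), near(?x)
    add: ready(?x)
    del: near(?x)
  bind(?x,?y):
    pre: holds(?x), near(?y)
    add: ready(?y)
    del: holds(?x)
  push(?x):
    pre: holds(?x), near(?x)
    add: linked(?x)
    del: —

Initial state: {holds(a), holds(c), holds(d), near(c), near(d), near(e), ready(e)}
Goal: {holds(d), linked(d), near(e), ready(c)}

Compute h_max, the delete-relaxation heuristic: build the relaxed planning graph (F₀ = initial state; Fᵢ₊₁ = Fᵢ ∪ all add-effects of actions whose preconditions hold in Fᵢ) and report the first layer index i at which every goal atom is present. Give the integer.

1

F0 = init (7 atoms)
F1 = F0 ∪ {linked(c), linked(d), linked(e), ready(c), ready(d)}  (12 atoms)
goal ⊆ F1  ⇒  h_max = 1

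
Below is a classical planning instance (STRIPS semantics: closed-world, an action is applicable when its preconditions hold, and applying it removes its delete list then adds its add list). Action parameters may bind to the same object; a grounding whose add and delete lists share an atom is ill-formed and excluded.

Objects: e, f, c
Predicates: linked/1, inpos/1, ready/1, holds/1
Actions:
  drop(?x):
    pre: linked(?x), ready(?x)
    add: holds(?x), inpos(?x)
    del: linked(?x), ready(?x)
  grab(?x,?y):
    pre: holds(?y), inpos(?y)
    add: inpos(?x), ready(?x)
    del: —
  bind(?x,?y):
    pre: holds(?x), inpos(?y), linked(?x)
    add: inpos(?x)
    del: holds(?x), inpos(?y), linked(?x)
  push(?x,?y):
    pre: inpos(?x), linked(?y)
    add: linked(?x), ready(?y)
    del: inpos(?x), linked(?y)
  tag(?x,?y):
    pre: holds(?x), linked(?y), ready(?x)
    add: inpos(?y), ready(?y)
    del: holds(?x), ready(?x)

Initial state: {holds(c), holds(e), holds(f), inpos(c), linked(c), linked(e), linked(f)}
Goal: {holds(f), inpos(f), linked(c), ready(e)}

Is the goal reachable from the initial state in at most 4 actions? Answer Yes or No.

1. grab(e,c)  →  {holds(c), holds(e), holds(f), inpos(c), inpos(e), linked(c), linked(e), linked(f), ready(e)}
2. grab(f,e)  →  {holds(c), holds(e), holds(f), inpos(c), inpos(e), inpos(f), linked(c), linked(e), linked(f), ready(e), ready(f)}
optimal plan length = 2; 2 ≤ 4

Yes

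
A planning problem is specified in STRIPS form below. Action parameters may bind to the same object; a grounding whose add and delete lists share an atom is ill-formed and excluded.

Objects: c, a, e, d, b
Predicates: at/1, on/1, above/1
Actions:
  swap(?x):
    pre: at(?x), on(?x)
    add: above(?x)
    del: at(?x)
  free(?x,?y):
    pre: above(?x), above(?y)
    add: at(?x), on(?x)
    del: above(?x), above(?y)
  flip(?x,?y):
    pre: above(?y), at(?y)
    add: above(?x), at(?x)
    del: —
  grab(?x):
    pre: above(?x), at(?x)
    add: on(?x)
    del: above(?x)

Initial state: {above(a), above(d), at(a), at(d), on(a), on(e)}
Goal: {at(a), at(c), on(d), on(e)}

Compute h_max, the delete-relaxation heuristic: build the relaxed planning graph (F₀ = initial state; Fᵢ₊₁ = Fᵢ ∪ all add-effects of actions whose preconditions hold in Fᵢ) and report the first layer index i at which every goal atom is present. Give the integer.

F0 = init (6 atoms)
F1 = F0 ∪ {above(b), above(c), above(e), at(b), at(c), at(e), on(d)}  (13 atoms)
goal ⊆ F1  ⇒  h_max = 1

1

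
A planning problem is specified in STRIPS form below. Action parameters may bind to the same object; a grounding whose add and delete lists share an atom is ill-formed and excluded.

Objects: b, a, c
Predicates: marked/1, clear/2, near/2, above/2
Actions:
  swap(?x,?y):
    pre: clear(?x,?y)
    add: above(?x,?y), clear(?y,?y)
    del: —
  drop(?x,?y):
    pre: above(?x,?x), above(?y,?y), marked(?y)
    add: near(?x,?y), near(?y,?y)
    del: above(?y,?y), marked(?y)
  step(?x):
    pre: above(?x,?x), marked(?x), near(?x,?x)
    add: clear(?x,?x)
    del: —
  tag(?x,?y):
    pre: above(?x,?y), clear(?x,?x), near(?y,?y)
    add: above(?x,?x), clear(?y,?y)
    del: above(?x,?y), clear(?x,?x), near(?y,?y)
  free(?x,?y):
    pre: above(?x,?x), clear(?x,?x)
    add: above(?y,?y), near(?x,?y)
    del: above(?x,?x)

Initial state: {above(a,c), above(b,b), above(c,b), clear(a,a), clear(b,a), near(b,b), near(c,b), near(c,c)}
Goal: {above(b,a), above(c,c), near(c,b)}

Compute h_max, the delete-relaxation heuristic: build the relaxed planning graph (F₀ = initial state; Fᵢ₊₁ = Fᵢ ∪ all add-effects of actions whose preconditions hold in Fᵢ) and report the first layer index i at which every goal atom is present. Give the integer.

F0 = init (8 atoms)
F1 = F0 ∪ {above(a,a), above(b,a), clear(c,c)}  (11 atoms)
F2 = F1 ∪ {above(c,c), clear(b,b), near(a,b), near(a,c)}  (15 atoms)
goal ⊆ F2  ⇒  h_max = 2

2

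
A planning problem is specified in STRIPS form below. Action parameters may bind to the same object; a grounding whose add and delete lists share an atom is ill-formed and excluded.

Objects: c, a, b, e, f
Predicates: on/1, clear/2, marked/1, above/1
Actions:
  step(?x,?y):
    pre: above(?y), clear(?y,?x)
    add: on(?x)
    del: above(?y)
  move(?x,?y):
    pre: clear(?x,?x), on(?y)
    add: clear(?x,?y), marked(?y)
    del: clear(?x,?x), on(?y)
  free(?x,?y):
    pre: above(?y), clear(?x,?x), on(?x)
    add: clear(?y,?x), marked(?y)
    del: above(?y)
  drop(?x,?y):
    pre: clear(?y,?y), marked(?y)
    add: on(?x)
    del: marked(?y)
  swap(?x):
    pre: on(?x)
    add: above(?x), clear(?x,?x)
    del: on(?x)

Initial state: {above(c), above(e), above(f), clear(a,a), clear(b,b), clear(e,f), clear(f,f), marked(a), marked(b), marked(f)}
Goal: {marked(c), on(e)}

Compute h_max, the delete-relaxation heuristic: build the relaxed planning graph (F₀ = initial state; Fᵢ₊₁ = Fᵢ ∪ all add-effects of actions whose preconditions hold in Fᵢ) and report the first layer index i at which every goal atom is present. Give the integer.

2

F0 = init (10 atoms)
F1 = F0 ∪ {on(a), on(b), on(c), on(e), on(f)}  (15 atoms)
F2 = F1 ∪ {above(a), above(b), clear(a,b), clear(a,c), clear(a,e), clear(a,f), clear(b,a), clear(b,c), clear(b,e), clear(b,f), clear(c,a), clear(c,b), clear(c,c), clear(c,f), clear(e,a), clear(e,b), clear(e,e), clear(f,a), clear(f,b), clear(f,c), clear(f,e), marked(c), marked(e)}  (38 atoms)
goal ⊆ F2  ⇒  h_max = 2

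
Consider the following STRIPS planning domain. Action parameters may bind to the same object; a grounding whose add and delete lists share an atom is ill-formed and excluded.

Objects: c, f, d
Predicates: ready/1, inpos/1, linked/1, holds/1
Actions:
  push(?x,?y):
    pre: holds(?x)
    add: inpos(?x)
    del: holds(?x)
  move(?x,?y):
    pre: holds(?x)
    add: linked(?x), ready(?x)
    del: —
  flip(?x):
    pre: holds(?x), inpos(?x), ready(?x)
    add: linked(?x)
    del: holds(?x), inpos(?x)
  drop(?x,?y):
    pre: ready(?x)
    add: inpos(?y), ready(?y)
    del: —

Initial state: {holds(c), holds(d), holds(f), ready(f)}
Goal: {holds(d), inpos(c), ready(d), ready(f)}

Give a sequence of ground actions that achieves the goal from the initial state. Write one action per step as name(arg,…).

1. push(c,c)  →  {holds(d), holds(f), inpos(c), ready(f)}
2. move(d,c)  →  {holds(d), holds(f), inpos(c), linked(d), ready(d), ready(f)}

push(c,c); move(d,c)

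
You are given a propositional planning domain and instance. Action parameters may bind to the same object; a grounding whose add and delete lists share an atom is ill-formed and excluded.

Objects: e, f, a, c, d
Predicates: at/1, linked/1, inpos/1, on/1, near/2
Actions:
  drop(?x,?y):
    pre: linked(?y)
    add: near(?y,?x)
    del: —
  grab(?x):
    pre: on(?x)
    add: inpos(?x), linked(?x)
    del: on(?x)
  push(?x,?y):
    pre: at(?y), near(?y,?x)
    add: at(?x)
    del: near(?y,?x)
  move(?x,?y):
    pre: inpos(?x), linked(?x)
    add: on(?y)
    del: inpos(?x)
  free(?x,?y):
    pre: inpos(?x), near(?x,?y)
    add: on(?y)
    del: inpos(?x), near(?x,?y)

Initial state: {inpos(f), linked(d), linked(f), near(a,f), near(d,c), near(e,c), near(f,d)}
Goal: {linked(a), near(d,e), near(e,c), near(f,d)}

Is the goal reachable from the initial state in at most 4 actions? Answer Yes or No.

1. drop(e,d)  →  {inpos(f), linked(d), linked(f), near(a,f), near(d,c), near(d,e), near(e,c), near(f,d)}
2. move(f,a)  →  {linked(d), linked(f), near(a,f), near(d,c), near(d,e), near(e,c), near(f,d), on(a)}
3. grab(a)  →  {inpos(a), linked(a), linked(d), linked(f), near(a,f), near(d,c), near(d,e), near(e,c), near(f,d)}
optimal plan length = 3; 3 ≤ 4

Yes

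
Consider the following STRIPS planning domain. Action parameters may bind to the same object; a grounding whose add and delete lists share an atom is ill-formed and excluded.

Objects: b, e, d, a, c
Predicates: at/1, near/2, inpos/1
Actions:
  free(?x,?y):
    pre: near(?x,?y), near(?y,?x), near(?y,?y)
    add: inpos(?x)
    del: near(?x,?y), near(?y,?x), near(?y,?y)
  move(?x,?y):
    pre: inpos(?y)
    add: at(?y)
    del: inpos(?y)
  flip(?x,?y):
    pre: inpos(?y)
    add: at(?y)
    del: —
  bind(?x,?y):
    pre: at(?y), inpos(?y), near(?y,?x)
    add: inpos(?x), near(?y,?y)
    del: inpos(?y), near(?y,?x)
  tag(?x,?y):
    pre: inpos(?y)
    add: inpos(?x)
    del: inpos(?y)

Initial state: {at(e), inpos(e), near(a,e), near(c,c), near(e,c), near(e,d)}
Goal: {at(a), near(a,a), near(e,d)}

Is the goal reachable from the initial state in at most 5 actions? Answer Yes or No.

Yes

1. tag(a,e)  →  {at(e), inpos(a), near(a,e), near(c,c), near(e,c), near(e,d)}
2. flip(b,a)  →  {at(a), at(e), inpos(a), near(a,e), near(c,c), near(e,c), near(e,d)}
3. bind(e,a)  →  {at(a), at(e), inpos(e), near(a,a), near(c,c), near(e,c), near(e,d)}
optimal plan length = 3; 3 ≤ 5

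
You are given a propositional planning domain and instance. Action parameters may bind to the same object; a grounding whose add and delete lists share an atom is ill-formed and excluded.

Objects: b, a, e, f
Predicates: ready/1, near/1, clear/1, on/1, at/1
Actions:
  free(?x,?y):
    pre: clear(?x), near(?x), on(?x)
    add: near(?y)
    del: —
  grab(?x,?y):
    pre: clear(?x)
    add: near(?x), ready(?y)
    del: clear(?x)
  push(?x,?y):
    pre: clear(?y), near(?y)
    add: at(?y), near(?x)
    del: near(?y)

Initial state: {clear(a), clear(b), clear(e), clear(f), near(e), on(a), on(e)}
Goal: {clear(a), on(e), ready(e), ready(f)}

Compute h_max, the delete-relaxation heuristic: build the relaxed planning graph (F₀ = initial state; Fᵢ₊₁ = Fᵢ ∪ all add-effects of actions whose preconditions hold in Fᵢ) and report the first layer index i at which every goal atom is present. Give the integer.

F0 = init (7 atoms)
F1 = F0 ∪ {at(e), near(a), near(b), near(f), ready(a), ready(b), ready(e), ready(f)}  (15 atoms)
goal ⊆ F1  ⇒  h_max = 1

1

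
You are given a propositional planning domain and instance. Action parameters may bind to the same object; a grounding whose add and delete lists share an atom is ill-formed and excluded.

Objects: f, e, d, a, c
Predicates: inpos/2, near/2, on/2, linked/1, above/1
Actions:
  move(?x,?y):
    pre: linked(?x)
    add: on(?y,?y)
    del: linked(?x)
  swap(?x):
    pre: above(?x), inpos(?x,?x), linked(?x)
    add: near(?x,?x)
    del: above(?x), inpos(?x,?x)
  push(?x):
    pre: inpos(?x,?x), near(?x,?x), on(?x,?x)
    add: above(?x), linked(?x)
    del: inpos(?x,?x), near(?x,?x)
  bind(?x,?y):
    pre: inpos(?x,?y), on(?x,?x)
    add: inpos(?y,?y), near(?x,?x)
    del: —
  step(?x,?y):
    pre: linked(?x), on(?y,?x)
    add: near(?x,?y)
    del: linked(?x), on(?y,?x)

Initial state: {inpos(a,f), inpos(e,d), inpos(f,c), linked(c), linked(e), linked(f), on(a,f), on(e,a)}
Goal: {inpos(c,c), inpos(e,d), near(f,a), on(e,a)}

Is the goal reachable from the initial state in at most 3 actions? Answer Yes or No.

1. move(e,f)  →  {inpos(a,f), inpos(e,d), inpos(f,c), linked(c), linked(f), on(a,f), on(e,a), on(f,f)}
2. bind(f,c)  →  {inpos(a,f), inpos(c,c), inpos(e,d), inpos(f,c), linked(c), linked(f), near(f,f), on(a,f), on(e,a), on(f,f)}
3. step(f,a)  →  {inpos(a,f), inpos(c,c), inpos(e,d), inpos(f,c), linked(c), near(f,a), near(f,f), on(e,a), on(f,f)}
optimal plan length = 3; 3 ≤ 3

Yes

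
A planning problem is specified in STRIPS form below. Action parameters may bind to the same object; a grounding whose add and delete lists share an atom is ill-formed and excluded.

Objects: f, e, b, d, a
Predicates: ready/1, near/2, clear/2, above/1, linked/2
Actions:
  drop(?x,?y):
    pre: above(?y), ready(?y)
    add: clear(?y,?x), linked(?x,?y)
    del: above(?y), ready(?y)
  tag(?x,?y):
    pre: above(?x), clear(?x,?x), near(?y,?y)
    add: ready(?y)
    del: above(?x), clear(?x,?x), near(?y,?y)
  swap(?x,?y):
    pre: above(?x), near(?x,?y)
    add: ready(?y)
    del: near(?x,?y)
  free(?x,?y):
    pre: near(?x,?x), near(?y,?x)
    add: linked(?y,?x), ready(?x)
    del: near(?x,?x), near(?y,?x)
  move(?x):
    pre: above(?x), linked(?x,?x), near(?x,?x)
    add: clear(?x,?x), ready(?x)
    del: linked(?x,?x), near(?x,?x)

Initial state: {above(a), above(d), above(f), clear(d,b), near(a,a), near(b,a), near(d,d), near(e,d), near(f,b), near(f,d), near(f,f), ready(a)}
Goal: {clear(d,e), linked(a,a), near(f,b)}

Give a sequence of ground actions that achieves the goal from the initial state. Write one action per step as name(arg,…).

1. drop(a,a)  →  {above(d), above(f), clear(a,a), clear(d,b), linked(a,a), near(a,a), near(b,a), near(d,d), near(e,d), near(f,b), near(f,d), near(f,f)}
2. swap(f,d)  →  {above(d), above(f), clear(a,a), clear(d,b), linked(a,a), near(a,a), near(b,a), near(d,d), near(e,d), near(f,b), near(f,f), ready(d)}
3. drop(e,d)  →  {above(f), clear(a,a), clear(d,b), clear(d,e), linked(a,a), linked(e,d), near(a,a), near(b,a), near(d,d), near(e,d), near(f,b), near(f,f)}

drop(a,a); swap(f,d); drop(e,d)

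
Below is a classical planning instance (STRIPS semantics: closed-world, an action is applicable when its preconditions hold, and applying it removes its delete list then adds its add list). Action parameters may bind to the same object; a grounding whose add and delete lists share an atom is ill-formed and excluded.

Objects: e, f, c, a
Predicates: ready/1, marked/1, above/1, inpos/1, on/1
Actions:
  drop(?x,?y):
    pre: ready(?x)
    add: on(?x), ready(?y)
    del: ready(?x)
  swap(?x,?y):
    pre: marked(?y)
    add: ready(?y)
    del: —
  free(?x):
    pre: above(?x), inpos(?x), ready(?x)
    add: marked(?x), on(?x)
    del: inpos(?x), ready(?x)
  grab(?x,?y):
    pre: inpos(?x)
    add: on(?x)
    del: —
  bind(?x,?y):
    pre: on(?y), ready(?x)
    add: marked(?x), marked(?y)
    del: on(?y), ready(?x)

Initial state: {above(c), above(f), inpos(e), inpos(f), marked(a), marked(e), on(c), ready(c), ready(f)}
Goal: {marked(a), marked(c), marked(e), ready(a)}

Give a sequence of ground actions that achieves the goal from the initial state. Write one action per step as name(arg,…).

1. drop(f,a)  →  {above(c), above(f), inpos(e), inpos(f), marked(a), marked(e), on(c), on(f), ready(a), ready(c)}
2. bind(c,f)  →  {above(c), above(f), inpos(e), inpos(f), marked(a), marked(c), marked(e), marked(f), on(c), ready(a)}

drop(f,a); bind(c,f)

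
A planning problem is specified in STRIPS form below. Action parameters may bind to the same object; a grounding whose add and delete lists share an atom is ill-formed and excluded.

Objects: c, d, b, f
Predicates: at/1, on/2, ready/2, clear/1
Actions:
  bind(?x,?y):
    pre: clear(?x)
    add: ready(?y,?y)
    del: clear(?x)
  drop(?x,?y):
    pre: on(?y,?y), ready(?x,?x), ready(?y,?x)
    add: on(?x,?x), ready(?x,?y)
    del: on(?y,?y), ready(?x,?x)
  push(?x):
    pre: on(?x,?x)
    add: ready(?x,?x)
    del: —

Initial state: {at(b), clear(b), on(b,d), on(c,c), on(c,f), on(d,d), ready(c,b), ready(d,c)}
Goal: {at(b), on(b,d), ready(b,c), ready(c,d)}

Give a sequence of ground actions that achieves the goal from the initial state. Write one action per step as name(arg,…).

1. bind(b,b)  →  {at(b), on(b,d), on(c,c), on(c,f), on(d,d), ready(b,b), ready(c,b), ready(d,c)}
2. push(c)  →  {at(b), on(b,d), on(c,c), on(c,f), on(d,d), ready(b,b), ready(c,b), ready(c,c), ready(d,c)}
3. drop(c,d)  →  {at(b), on(b,d), on(c,c), on(c,f), ready(b,b), ready(c,b), ready(c,d), ready(d,c)}
4. drop(b,c)  →  {at(b), on(b,b), on(b,d), on(c,f), ready(b,c), ready(c,b), ready(c,d), ready(d,c)}

bind(b,b); push(c); drop(c,d); drop(b,c)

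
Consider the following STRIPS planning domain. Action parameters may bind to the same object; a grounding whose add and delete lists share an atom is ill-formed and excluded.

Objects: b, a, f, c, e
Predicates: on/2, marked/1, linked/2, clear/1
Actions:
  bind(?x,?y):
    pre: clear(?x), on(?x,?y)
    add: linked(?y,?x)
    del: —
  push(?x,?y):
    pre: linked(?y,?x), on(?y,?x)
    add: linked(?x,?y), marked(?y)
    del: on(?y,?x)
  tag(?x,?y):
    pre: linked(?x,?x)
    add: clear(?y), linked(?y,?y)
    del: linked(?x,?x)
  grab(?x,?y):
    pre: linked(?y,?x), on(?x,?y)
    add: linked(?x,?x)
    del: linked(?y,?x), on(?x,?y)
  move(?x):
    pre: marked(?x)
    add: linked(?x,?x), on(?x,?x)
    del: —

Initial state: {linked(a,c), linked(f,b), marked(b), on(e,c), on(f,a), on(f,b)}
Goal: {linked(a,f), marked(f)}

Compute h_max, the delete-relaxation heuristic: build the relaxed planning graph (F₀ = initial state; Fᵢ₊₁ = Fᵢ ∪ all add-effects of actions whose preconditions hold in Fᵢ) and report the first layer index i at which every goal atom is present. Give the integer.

3

F0 = init (6 atoms)
F1 = F0 ∪ {linked(b,b), linked(b,f), marked(f), on(b,b)}  (10 atoms)
F2 = F1 ∪ {clear(a), clear(c), clear(e), clear(f), linked(a,a), linked(c,c), linked(e,e), linked(f,f), on(f,f)}  (19 atoms)
F3 = F2 ∪ {clear(b), linked(a,f), linked(c,e)}  (22 atoms)
goal ⊆ F3  ⇒  h_max = 3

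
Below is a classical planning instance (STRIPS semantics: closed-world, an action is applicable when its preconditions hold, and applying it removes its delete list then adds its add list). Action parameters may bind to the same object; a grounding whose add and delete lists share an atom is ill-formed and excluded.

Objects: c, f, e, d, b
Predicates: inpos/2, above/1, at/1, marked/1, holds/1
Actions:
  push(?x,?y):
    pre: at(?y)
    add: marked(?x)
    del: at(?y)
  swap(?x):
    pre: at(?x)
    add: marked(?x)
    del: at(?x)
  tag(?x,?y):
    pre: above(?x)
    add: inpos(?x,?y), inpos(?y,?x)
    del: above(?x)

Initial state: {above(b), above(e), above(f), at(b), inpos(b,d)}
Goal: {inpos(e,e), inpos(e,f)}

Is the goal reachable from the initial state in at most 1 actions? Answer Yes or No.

1. tag(f,e)  →  {above(b), above(e), at(b), inpos(b,d), inpos(e,f), inpos(f,e)}
2. tag(e,e)  →  {above(b), at(b), inpos(b,d), inpos(e,e), inpos(e,f), inpos(f,e)}
optimal plan length = 2; 2 > 1

No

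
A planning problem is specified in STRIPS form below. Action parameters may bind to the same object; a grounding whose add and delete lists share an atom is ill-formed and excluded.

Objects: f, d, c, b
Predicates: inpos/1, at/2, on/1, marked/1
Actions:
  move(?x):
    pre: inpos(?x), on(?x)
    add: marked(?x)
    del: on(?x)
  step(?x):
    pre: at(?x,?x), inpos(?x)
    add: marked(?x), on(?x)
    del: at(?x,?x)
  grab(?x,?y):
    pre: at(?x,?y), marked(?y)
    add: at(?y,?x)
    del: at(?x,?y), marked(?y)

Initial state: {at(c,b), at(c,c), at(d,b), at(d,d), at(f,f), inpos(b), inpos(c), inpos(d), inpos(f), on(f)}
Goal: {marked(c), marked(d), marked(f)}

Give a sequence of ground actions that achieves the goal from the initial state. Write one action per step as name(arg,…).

1. move(f)  →  {at(c,b), at(c,c), at(d,b), at(d,d), at(f,f), inpos(b), inpos(c), inpos(d), inpos(f), marked(f)}
2. step(d)  →  {at(c,b), at(c,c), at(d,b), at(f,f), inpos(b), inpos(c), inpos(d), inpos(f), marked(d), marked(f), on(d)}
3. step(c)  →  {at(c,b), at(d,b), at(f,f), inpos(b), inpos(c), inpos(d), inpos(f), marked(c), marked(d), marked(f), on(c), on(d)}

move(f); step(d); step(c)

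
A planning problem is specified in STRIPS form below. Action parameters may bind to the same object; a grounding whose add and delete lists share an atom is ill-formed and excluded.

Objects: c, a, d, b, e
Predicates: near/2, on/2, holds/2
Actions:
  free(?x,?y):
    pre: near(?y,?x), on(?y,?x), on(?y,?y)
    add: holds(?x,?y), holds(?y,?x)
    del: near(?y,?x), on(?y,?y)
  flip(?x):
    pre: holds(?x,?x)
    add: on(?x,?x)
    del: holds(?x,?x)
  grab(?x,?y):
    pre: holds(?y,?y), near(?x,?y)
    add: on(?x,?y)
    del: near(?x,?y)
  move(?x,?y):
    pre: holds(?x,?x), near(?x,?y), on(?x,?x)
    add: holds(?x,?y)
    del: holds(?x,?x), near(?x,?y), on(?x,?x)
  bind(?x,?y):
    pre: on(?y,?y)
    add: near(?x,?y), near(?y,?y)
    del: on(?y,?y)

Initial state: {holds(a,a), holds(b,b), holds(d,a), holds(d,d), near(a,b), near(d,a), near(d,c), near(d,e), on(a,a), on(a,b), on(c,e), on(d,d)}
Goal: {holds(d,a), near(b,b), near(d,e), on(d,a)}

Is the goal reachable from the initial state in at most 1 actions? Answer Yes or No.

1. flip(b)  →  {holds(a,a), holds(d,a), holds(d,d), near(a,b), near(d,a), near(d,c), near(d,e), on(a,a), on(a,b), on(b,b), on(c,e), on(d,d)}
2. grab(d,a)  →  {holds(a,a), holds(d,a), holds(d,d), near(a,b), near(d,c), near(d,e), on(a,a), on(a,b), on(b,b), on(c,e), on(d,a), on(d,d)}
3. bind(c,b)  →  {holds(a,a), holds(d,a), holds(d,d), near(a,b), near(b,b), near(c,b), near(d,c), near(d,e), on(a,a), on(a,b), on(c,e), on(d,a), on(d,d)}
optimal plan length = 3; 3 > 1

No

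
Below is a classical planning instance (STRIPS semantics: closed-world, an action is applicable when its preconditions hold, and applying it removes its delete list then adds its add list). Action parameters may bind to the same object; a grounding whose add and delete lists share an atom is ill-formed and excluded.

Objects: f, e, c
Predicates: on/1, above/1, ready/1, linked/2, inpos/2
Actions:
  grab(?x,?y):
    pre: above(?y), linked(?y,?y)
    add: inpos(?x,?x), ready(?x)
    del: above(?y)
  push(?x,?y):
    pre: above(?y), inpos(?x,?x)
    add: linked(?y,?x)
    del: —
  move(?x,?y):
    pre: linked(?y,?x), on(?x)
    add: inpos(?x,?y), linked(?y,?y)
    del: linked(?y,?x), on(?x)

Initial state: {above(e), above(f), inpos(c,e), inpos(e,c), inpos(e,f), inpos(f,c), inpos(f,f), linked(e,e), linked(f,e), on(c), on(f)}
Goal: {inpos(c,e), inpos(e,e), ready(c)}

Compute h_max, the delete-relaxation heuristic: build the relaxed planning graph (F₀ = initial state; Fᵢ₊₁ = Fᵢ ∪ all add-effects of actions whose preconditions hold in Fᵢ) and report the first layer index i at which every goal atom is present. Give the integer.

1

F0 = init (11 atoms)
F1 = F0 ∪ {inpos(c,c), inpos(e,e), linked(e,f), linked(f,f), ready(c), ready(e), ready(f)}  (18 atoms)
goal ⊆ F1  ⇒  h_max = 1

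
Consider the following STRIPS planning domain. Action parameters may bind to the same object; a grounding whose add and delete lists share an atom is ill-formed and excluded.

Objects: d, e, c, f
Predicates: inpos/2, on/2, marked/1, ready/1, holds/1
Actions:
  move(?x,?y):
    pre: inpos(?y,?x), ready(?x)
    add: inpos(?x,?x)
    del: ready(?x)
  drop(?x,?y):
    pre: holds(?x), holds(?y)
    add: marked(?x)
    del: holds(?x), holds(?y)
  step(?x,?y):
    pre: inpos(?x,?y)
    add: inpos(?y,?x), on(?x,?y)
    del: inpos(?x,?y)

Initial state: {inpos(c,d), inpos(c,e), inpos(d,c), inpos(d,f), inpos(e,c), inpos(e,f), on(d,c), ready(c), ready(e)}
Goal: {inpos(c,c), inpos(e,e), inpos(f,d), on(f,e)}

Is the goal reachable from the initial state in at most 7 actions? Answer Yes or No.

Yes

1. move(e,c)  →  {inpos(c,d), inpos(c,e), inpos(d,c), inpos(d,f), inpos(e,c), inpos(e,e), inpos(e,f), on(d,c), ready(c)}
2. move(c,d)  →  {inpos(c,c), inpos(c,d), inpos(c,e), inpos(d,c), inpos(d,f), inpos(e,c), inpos(e,e), inpos(e,f), on(d,c)}
3. step(d,f)  →  {inpos(c,c), inpos(c,d), inpos(c,e), inpos(d,c), inpos(e,c), inpos(e,e), inpos(e,f), inpos(f,d), on(d,c), on(d,f)}
4. step(e,f)  →  {inpos(c,c), inpos(c,d), inpos(c,e), inpos(d,c), inpos(e,c), inpos(e,e), inpos(f,d), inpos(f,e), on(d,c), on(d,f), on(e,f)}
5. step(f,e)  →  {inpos(c,c), inpos(c,d), inpos(c,e), inpos(d,c), inpos(e,c), inpos(e,e), inpos(e,f), inpos(f,d), on(d,c), on(d,f), on(e,f), on(f,e)}
optimal plan length = 5; 5 ≤ 7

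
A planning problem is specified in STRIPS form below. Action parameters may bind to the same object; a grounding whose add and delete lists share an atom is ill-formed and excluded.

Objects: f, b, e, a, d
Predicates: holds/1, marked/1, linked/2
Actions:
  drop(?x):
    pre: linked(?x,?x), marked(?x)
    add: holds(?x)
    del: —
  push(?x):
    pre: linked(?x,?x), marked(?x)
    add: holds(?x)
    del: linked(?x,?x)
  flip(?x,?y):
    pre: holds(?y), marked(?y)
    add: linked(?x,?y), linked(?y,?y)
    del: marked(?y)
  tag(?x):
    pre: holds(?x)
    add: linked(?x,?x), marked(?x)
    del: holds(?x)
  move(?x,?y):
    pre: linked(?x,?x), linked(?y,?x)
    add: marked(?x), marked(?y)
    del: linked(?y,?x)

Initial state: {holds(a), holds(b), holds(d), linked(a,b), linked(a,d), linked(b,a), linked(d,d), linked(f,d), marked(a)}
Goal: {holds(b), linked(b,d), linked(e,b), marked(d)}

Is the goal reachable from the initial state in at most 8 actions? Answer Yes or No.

1. flip(f,a)  →  {holds(a), holds(b), holds(d), linked(a,a), linked(a,b), linked(a,d), linked(b,a), linked(d,d), linked(f,a), linked(f,d)}
2. move(a,b)  →  {holds(a), holds(b), holds(d), linked(a,a), linked(a,b), linked(a,d), linked(d,d), linked(f,a), linked(f,d), marked(a), marked(b)}
3. flip(e,b)  →  {holds(a), holds(b), holds(d), linked(a,a), linked(a,b), linked(a,d), linked(b,b), linked(d,d), linked(e,b), linked(f,a), linked(f,d), marked(a)}
4. move(d,f)  →  {holds(a), holds(b), holds(d), linked(a,a), linked(a,b), linked(a,d), linked(b,b), linked(d,d), linked(e,b), linked(f,a), marked(a), marked(d), marked(f)}
5. flip(b,d)  →  {holds(a), holds(b), holds(d), linked(a,a), linked(a,b), linked(a,d), linked(b,b), linked(b,d), linked(d,d), linked(e,b), linked(f,a), marked(a), marked(f)}
6. tag(d)  →  {holds(a), holds(b), linked(a,a), linked(a,b), linked(a,d), linked(b,b), linked(b,d), linked(d,d), linked(e,b), linked(f,a), marked(a), marked(d), marked(f)}
optimal plan length = 6; 6 ≤ 8

Yes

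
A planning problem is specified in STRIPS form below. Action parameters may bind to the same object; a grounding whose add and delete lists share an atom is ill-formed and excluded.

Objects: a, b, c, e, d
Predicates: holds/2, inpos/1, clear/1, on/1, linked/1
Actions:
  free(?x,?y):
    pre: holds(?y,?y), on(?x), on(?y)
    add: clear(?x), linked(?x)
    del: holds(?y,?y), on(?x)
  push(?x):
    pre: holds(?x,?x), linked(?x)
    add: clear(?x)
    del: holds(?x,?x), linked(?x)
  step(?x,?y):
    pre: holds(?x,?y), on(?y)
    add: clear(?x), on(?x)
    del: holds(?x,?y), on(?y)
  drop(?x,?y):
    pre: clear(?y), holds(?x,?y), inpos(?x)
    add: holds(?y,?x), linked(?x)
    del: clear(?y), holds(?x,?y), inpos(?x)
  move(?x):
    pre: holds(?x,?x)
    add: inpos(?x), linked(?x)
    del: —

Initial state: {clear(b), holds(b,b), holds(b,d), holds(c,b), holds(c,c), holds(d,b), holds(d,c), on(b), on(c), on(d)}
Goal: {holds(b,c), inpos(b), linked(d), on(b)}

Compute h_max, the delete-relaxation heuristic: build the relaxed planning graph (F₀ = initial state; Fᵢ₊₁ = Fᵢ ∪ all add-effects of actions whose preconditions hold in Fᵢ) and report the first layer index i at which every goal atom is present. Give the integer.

F0 = init (10 atoms)
F1 = F0 ∪ {clear(c), clear(d), inpos(b), inpos(c), linked(b), linked(c), linked(d)}  (17 atoms)
F2 = F1 ∪ {holds(b,c)}  (18 atoms)
goal ⊆ F2  ⇒  h_max = 2

2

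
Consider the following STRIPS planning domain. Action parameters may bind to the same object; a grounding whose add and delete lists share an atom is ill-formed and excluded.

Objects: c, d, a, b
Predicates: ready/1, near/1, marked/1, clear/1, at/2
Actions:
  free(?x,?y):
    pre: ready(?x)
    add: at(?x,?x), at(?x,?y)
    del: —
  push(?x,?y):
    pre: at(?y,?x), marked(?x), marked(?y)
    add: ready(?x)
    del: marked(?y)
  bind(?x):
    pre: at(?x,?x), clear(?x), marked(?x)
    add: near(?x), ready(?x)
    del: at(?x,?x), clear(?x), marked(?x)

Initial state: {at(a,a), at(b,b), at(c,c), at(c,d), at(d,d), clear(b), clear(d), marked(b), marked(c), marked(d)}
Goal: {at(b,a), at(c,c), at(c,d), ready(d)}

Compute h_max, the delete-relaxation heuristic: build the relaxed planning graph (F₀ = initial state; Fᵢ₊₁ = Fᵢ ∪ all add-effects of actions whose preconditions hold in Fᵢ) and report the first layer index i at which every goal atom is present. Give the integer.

F0 = init (10 atoms)
F1 = F0 ∪ {near(b), near(d), ready(b), ready(c), ready(d)}  (15 atoms)
F2 = F1 ∪ {at(b,a), at(b,c), at(b,d), at(c,a), at(c,b), at(d,a), at(d,b), at(d,c)}  (23 atoms)
goal ⊆ F2  ⇒  h_max = 2

2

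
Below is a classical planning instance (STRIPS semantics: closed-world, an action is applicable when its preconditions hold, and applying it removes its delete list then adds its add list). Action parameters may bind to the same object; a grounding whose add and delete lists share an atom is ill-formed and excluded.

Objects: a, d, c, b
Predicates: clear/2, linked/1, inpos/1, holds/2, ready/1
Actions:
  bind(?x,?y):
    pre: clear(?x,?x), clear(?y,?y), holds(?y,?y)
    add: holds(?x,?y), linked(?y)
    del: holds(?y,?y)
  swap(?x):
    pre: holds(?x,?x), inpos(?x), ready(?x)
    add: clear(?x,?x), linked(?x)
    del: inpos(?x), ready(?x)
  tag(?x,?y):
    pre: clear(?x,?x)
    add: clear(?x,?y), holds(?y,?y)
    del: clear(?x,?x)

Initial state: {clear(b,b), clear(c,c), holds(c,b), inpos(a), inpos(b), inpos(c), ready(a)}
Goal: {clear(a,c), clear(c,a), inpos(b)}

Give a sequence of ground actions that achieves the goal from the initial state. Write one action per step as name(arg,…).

1. tag(c,a)  →  {clear(b,b), clear(c,a), holds(a,a), holds(c,b), inpos(a), inpos(b), inpos(c), ready(a)}
2. swap(a)  →  {clear(a,a), clear(b,b), clear(c,a), holds(a,a), holds(c,b), inpos(b), inpos(c), linked(a)}
3. tag(a,c)  →  {clear(a,c), clear(b,b), clear(c,a), holds(a,a), holds(c,b), holds(c,c), inpos(b), inpos(c), linked(a)}

tag(c,a); swap(a); tag(a,c)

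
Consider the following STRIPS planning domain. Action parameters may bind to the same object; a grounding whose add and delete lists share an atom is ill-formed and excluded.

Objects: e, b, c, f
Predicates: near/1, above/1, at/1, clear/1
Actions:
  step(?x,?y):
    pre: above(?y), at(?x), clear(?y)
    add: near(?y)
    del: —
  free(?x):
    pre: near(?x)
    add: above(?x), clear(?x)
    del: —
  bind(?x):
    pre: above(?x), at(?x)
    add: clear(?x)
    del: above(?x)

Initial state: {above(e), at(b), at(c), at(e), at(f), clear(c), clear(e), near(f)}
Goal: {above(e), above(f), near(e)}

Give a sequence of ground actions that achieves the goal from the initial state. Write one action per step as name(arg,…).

step(e,e); free(f)

1. step(e,e)  →  {above(e), at(b), at(c), at(e), at(f), clear(c), clear(e), near(e), near(f)}
2. free(f)  →  {above(e), above(f), at(b), at(c), at(e), at(f), clear(c), clear(e), clear(f), near(e), near(f)}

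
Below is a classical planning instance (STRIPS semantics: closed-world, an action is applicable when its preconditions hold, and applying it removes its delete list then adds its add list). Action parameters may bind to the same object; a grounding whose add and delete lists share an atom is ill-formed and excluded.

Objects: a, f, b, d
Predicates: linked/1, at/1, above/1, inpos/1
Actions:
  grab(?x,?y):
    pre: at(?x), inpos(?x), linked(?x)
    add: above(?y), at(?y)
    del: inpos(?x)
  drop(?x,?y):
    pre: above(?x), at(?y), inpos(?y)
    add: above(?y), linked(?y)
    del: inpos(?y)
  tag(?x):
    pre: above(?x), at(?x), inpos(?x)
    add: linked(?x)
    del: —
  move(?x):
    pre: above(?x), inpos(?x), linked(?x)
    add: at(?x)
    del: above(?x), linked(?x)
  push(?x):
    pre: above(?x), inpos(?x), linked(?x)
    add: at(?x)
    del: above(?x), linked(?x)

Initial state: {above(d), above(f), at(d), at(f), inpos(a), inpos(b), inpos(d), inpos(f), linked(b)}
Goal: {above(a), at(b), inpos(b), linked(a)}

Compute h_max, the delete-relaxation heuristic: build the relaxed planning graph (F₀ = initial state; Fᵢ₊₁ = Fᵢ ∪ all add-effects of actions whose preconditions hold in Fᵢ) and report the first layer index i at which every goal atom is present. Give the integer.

3

F0 = init (9 atoms)
F1 = F0 ∪ {linked(d), linked(f)}  (11 atoms)
F2 = F1 ∪ {above(a), above(b), at(a), at(b)}  (15 atoms)
F3 = F2 ∪ {linked(a)}  (16 atoms)
goal ⊆ F3  ⇒  h_max = 3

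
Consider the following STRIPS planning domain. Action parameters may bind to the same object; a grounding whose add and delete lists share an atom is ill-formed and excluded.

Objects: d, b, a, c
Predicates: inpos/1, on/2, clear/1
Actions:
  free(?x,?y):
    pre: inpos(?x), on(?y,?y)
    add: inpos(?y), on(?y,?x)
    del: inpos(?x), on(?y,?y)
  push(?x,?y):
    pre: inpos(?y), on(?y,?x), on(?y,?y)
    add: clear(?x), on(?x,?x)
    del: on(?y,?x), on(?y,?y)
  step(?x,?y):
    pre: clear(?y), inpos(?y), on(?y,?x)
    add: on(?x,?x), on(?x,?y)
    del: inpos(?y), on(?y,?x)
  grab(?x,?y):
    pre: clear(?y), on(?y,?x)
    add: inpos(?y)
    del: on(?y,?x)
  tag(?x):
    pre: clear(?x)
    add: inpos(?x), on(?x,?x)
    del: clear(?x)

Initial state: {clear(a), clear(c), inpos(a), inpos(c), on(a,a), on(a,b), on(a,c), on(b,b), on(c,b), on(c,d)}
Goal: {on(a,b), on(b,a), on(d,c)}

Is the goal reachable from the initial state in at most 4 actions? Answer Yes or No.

Yes

1. free(a,b)  →  {clear(a), clear(c), inpos(b), inpos(c), on(a,a), on(a,b), on(a,c), on(b,a), on(c,b), on(c,d)}
2. step(d,c)  →  {clear(a), clear(c), inpos(b), on(a,a), on(a,b), on(a,c), on(b,a), on(c,b), on(d,c), on(d,d)}
optimal plan length = 2; 2 ≤ 4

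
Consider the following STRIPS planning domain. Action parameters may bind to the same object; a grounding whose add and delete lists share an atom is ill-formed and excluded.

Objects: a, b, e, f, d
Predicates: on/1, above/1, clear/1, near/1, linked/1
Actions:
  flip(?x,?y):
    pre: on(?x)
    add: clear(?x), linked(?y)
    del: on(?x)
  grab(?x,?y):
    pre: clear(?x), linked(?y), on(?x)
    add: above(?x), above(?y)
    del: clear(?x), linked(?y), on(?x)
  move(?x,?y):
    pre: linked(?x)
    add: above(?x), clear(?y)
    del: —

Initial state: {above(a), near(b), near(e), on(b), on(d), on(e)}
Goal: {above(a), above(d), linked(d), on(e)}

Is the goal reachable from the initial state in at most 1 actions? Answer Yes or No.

No

1. flip(b,d)  →  {above(a), clear(b), linked(d), near(b), near(e), on(d), on(e)}
2. move(d,a)  →  {above(a), above(d), clear(a), clear(b), linked(d), near(b), near(e), on(d), on(e)}
optimal plan length = 2; 2 > 1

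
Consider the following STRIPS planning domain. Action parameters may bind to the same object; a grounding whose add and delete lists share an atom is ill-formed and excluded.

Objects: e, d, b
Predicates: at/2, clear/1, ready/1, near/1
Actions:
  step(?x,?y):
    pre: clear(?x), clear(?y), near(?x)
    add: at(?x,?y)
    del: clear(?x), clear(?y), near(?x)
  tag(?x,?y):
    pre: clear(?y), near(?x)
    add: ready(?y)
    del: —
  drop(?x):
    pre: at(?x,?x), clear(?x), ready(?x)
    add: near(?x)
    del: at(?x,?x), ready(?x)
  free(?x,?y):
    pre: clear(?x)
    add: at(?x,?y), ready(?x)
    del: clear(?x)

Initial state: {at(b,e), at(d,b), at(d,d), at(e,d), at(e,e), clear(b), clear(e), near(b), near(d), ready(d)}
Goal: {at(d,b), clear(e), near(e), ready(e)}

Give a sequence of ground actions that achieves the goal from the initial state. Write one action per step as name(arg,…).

tag(d,e); drop(e); tag(e,e)

1. tag(d,e)  →  {at(b,e), at(d,b), at(d,d), at(e,d), at(e,e), clear(b), clear(e), near(b), near(d), ready(d), ready(e)}
2. drop(e)  →  {at(b,e), at(d,b), at(d,d), at(e,d), clear(b), clear(e), near(b), near(d), near(e), ready(d)}
3. tag(e,e)  →  {at(b,e), at(d,b), at(d,d), at(e,d), clear(b), clear(e), near(b), near(d), near(e), ready(d), ready(e)}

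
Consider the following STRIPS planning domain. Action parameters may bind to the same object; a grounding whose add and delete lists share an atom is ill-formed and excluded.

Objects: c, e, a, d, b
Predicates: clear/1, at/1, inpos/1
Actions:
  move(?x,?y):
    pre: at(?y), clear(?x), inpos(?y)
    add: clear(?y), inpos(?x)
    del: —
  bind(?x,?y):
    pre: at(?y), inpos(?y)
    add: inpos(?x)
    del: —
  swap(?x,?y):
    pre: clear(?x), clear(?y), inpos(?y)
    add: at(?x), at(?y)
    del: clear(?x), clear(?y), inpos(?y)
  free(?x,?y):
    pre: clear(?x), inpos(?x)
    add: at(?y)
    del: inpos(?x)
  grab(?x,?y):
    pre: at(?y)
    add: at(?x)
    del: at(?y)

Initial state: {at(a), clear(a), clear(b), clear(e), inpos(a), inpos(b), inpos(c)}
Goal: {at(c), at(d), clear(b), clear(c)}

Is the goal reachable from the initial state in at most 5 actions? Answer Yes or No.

Yes

1. free(a,c)  →  {at(a), at(c), clear(a), clear(b), clear(e), inpos(b), inpos(c)}
2. move(e,c)  →  {at(a), at(c), clear(a), clear(b), clear(c), clear(e), inpos(b), inpos(c), inpos(e)}
3. free(c,d)  →  {at(a), at(c), at(d), clear(a), clear(b), clear(c), clear(e), inpos(b), inpos(e)}
optimal plan length = 3; 3 ≤ 5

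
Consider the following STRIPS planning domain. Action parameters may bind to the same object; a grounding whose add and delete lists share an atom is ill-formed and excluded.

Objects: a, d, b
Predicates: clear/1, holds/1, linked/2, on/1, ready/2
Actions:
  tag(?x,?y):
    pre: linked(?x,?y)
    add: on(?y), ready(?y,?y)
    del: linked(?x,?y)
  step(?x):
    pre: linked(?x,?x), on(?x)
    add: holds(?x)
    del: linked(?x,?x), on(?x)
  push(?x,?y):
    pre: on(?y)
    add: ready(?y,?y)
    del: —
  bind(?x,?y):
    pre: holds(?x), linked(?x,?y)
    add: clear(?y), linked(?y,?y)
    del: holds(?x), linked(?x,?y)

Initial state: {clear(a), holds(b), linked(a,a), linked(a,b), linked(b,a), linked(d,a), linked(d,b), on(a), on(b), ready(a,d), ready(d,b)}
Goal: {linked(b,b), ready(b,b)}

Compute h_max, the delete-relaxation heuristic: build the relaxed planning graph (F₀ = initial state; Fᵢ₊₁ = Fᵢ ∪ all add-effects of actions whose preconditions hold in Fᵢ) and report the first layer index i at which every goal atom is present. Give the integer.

F0 = init (11 atoms)
F1 = F0 ∪ {holds(a), ready(a,a), ready(b,b)}  (14 atoms)
F2 = F1 ∪ {clear(b), linked(b,b)}  (16 atoms)
goal ⊆ F2  ⇒  h_max = 2

2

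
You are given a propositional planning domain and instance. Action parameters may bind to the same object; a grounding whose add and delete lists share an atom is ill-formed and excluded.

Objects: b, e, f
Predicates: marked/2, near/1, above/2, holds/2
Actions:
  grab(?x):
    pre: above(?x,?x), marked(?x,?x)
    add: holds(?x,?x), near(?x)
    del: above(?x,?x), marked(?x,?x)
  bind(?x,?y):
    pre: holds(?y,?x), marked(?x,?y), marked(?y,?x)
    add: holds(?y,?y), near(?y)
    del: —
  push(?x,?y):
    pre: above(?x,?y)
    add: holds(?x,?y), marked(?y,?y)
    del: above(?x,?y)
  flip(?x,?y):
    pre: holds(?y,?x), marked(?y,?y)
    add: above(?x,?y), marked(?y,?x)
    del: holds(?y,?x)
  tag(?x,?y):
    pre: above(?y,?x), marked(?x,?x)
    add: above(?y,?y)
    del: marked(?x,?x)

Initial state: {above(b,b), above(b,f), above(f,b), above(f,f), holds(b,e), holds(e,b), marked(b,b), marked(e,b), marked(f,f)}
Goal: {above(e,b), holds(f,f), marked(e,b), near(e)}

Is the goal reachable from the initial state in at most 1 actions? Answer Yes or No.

1. grab(f)  →  {above(b,b), above(b,f), above(f,b), holds(b,e), holds(e,b), holds(f,f), marked(b,b), marked(e,b), near(f)}
2. flip(e,b)  →  {above(b,b), above(b,f), above(e,b), above(f,b), holds(e,b), holds(f,f), marked(b,b), marked(b,e), marked(e,b), near(f)}
3. bind(b,e)  →  {above(b,b), above(b,f), above(e,b), above(f,b), holds(e,b), holds(e,e), holds(f,f), marked(b,b), marked(b,e), marked(e,b), near(e), near(f)}
optimal plan length = 3; 3 > 1

No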